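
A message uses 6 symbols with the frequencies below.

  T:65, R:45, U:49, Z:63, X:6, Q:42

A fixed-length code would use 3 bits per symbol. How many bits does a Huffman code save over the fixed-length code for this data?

Fixed-length: 3 bits × 270 symbols = 810 bits.
Huffman merges:
combine X(6), Q(42) → 48
combine R(45), 48 → 93
combine U(49), Z(63) → 112
combine T(65), 93 → 158
combine 112, 158 → 270
Huffman total = 48 + 93 + 112 + 158 + 270 = 681 bits.
Saving = 810 − 681 = 129 bits.

129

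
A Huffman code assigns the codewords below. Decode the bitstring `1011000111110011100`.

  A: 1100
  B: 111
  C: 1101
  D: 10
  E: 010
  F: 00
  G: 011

DAGBFBF

Read left to right; each codeword is recognised as soon as it completes (prefix code):
  10→D | 1100→A | 011→G | 111→B | 00→F | 111→B | 00→F
Decoded message: DAGBFBF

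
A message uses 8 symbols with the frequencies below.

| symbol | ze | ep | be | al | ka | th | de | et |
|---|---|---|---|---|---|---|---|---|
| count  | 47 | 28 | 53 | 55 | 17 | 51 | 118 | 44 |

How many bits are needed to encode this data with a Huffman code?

1166

Merge the two smallest weights repeatedly:
combine ka(17), ep(28) → 45
combine et(44), 45 → 89
combine ze(47), th(51) → 98
combine be(53), al(55) → 108
combine 89, 98 → 187
combine 108, de(118) → 226
combine 187, 226 → 413
The encoded length is the sum of every internal node's weight: 45 + 89 + 98 + 108 + 187 + 226 + 413 = 1166 bits.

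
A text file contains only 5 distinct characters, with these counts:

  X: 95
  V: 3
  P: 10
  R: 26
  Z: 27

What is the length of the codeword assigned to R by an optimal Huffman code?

3

Huffman merges, smallest pair first:
V(3) + P(10) → 13
13 + R(26) → 39
Z(27) + 39 → 66
66 + X(95) → 161
The subtree containing R is merged 3 times, so code length = 3.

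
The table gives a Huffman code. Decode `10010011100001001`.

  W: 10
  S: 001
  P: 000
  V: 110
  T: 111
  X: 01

WXSVPWX

Read left to right; each codeword is recognised as soon as it completes (prefix code):
  10→W | 01→X | 001→S | 110→V | 000→P | 10→W | 01→X
Decoded message: WXSVPWX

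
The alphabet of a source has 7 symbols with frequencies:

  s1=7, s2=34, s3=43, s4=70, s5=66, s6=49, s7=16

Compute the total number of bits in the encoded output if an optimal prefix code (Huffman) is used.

742

Merge the two smallest weights repeatedly:
merge s1(7) and s7(16): 23
merge 23 and s2(34): 57
merge s3(43) and s6(49): 92
merge 57 and s5(66): 123
merge s4(70) and 92: 162
merge 123 and 162: 285
The encoded length is the sum of every internal node's weight: 23 + 57 + 92 + 123 + 162 + 285 = 742 bits.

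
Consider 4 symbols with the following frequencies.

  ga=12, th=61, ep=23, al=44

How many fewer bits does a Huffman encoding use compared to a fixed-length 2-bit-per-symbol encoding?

26

Fixed-length: 2 bits × 140 symbols = 280 bits.
Huffman merges:
combine ga(12), ep(23) → 35
combine 35, al(44) → 79
combine th(61), 79 → 140
Huffman total = 35 + 79 + 140 = 254 bits.
Saving = 280 − 254 = 26 bits.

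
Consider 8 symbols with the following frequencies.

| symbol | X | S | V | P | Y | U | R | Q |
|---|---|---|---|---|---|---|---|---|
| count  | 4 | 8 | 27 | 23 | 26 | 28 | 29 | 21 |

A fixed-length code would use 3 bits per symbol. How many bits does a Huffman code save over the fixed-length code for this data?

Fixed-length: 3 bits × 166 symbols = 498 bits.
Huffman merges:
merge X(4) and S(8): 12
merge 12 and Q(21): 33
merge P(23) and Y(26): 49
merge V(27) and U(28): 55
merge R(29) and 33: 62
merge 49 and 55: 104
merge 62 and 104: 166
Huffman total = 12 + 33 + 49 + 55 + 62 + 104 + 166 = 481 bits.
Saving = 498 − 481 = 17 bits.

17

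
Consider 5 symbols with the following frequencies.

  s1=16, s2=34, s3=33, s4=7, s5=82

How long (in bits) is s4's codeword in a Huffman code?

Repeatedly merge the two smallest:
merge s4(7) and s1(16): 23
merge 23 and s3(33): 56
merge s2(34) and 56: 90
merge s5(82) and 90: 172
s4 sits 4 levels below the root, so its codeword is 4 bits.

4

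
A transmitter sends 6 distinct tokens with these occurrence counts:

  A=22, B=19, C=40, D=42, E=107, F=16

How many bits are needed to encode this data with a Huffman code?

559

Merge the two smallest weights repeatedly:
combine F(16), B(19) → 35
combine A(22), 35 → 57
combine C(40), D(42) → 82
combine 57, 82 → 139
combine E(107), 139 → 246
Each symbol's bit-cost is frequency × depth; summing gives 559 bits (equivalently 35 + 57 + 82 + 139 + 246).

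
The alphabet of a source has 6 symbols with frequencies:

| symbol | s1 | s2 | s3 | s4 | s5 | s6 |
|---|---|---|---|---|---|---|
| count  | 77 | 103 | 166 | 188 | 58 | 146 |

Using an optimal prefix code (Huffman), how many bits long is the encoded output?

Greedily combine the two least-frequent nodes:
s5(58) + s1(77) → 135
s2(103) + 135 → 238
s6(146) + s3(166) → 312
s4(188) + 238 → 426
312 + 426 → 738
The encoded length is the sum of every internal node's weight: 135 + 238 + 312 + 426 + 738 = 1849 bits.

1849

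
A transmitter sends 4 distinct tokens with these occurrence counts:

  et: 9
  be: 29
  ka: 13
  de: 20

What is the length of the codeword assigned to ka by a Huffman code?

3

Build the tree from the bottom:
merge et(9) and ka(13): 22
merge de(20) and 22: 42
merge be(29) and 42: 71
ka's leaf is at depth 3, giving a 3-bit codeword.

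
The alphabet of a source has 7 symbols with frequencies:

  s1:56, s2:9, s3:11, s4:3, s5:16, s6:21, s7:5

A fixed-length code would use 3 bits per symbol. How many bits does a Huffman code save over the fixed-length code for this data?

Fixed-length: 3 bits × 121 symbols = 363 bits.
Huffman merges:
s4(3) + s7(5) → 8
8 + s2(9) → 17
s3(11) + s5(16) → 27
17 + s6(21) → 38
27 + 38 → 65
s1(56) + 65 → 121
Huffman total = 8 + 17 + 27 + 38 + 65 + 121 = 276 bits.
Saving = 363 − 276 = 87 bits.

87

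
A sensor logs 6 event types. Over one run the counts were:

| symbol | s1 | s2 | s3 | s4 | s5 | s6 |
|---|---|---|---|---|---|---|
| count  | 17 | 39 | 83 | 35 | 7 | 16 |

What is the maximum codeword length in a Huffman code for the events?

4

Merge the two lowest-weight nodes at each step:
s5(7) + s6(16) → 23
s1(17) + 23 → 40
s4(35) + s2(39) → 74
40 + 74 → 114
s3(83) + 114 → 197
The rarest symbols sit at the bottom; the longest codeword is 4 bits.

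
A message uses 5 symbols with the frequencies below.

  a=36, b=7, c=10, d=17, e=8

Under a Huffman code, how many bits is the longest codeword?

Merge the two lowest-weight nodes at each step:
combine b(7), e(8) → 15
combine c(10), 15 → 25
combine d(17), 25 → 42
combine a(36), 42 → 78
Maximum depth reached is 4.

4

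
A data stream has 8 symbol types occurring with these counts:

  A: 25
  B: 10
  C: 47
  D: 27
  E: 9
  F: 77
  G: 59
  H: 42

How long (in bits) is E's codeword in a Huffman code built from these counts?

5

Huffman merges, smallest pair first:
E(9) + B(10) → 19
19 + A(25) → 44
D(27) + H(42) → 69
44 + C(47) → 91
G(59) + 69 → 128
F(77) + 91 → 168
128 + 168 → 296
The subtree containing E is merged 5 times, so code length = 5.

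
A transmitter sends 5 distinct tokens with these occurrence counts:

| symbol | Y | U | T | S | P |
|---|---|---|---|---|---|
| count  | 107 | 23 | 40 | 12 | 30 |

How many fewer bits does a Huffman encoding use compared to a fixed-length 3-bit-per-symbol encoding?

Fixed-length: 3 bits × 212 symbols = 636 bits.
Huffman merges:
combine S(12), U(23) → 35
combine P(30), 35 → 65
combine T(40), 65 → 105
combine 105, Y(107) → 212
Huffman total = 35 + 65 + 105 + 212 = 417 bits.
Saving = 636 − 417 = 219 bits.

219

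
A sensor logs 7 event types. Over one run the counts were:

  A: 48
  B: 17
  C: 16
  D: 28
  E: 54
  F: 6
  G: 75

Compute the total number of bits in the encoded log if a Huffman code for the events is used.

616

Greedily combine the two least-frequent nodes:
F(6) + C(16) → 22
B(17) + 22 → 39
D(28) + 39 → 67
A(48) + E(54) → 102
67 + G(75) → 142
102 + 142 → 244
Each symbol's bit-cost is frequency × depth; summing gives 616 bits (equivalently 22 + 39 + 67 + 102 + 142 + 244).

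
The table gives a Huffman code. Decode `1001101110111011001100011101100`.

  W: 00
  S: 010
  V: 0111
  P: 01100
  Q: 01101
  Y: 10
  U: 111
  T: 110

Read left to right; each codeword is recognised as soon as it completes (prefix code):
  10→Y | 01101→Q | 110→T | 111→U | 01100→P | 110→T | 00→W | 111→U | 01100→P
Decoded message: YQTUPTWUP

YQTUPTWUP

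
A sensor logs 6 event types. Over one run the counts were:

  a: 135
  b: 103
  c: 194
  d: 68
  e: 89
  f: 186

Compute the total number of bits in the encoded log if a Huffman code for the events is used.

Greedily combine the two least-frequent nodes:
d(68) + e(89) → 157
b(103) + a(135) → 238
157 + f(186) → 343
c(194) + 238 → 432
343 + 432 → 775
Total encoded bits = sum of merged weights = 157 + 238 + 343 + 432 + 775 = 1945.

1945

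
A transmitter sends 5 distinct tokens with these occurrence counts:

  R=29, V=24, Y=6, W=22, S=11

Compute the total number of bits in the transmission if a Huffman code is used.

Build the Huffman tree bottom-up:
merge Y(6) and S(11): 17
merge 17 and W(22): 39
merge V(24) and R(29): 53
merge 39 and 53: 92
Total encoded bits = sum of merged weights = 17 + 39 + 53 + 92 = 201.

201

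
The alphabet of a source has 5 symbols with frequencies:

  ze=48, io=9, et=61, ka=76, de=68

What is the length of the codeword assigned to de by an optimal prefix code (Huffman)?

Repeatedly merge the two smallest:
merge io(9) and ze(48): 57
merge 57 and et(61): 118
merge de(68) and ka(76): 144
merge 118 and 144: 262
de sits 2 levels below the root, so its codeword is 2 bits.

2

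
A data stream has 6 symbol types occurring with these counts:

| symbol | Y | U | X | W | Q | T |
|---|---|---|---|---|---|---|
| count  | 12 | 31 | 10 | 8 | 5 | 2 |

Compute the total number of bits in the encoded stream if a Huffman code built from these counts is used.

149

Build the Huffman tree bottom-up:
merge T(2) and Q(5): 7
merge 7 and W(8): 15
merge X(10) and Y(12): 22
merge 15 and 22: 37
merge U(31) and 37: 68
Each symbol's bit-cost is frequency × depth; summing gives 149 bits (equivalently 7 + 15 + 22 + 37 + 68).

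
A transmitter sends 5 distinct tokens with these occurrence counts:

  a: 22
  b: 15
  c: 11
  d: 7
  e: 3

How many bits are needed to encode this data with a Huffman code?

125

Greedily combine the two least-frequent nodes:
merge e(3) and d(7): 10
merge 10 and c(11): 21
merge b(15) and 21: 36
merge a(22) and 36: 58
Total encoded bits = sum of merged weights = 10 + 21 + 36 + 58 = 125.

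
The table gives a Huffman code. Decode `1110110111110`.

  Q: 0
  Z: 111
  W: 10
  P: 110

ZQPZP

Read left to right; each codeword is recognised as soon as it completes (prefix code):
  111→Z | 0→Q | 110→P | 111→Z | 110→P
Decoded message: ZQPZP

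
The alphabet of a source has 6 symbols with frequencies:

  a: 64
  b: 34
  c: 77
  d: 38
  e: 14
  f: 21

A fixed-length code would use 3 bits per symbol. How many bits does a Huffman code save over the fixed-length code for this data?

Fixed-length: 3 bits × 248 symbols = 744 bits.
Huffman merges:
e(14) + f(21) → 35
b(34) + 35 → 69
d(38) + a(64) → 102
69 + c(77) → 146
102 + 146 → 248
Huffman total = 35 + 69 + 102 + 146 + 248 = 600 bits.
Saving = 744 − 600 = 144 bits.

144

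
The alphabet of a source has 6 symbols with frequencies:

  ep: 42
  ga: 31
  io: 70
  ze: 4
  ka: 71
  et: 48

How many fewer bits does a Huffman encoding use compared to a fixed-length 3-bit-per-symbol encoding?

Fixed-length: 3 bits × 266 symbols = 798 bits.
Huffman merges:
ze(4) + ga(31) → 35
35 + ep(42) → 77
et(48) + io(70) → 118
ka(71) + 77 → 148
118 + 148 → 266
Huffman total = 35 + 77 + 118 + 148 + 266 = 644 bits.
Saving = 798 − 644 = 154 bits.

154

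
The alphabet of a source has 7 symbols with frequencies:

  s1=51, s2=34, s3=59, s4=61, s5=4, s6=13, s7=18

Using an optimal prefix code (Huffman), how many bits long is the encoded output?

601

Merge the two smallest weights repeatedly:
merge s5(4) and s6(13): 17
merge 17 and s7(18): 35
merge s2(34) and 35: 69
merge s1(51) and s3(59): 110
merge s4(61) and 69: 130
merge 110 and 130: 240
The encoded length is the sum of every internal node's weight: 17 + 35 + 69 + 110 + 130 + 240 = 601 bits.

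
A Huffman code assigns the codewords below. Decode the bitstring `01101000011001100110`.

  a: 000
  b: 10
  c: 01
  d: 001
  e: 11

Read left to right; each codeword is recognised as soon as it completes (prefix code):
  01→c | 10→b | 10→b | 000→a | 11→e | 001→d | 10→b | 01→c | 10→b
Decoded message: cbbaedbcb

cbbaedbcb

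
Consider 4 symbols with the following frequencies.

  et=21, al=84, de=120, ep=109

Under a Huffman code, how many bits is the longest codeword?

3

Merge the two lowest-weight nodes at each step:
combine et(21), al(84) → 105
combine 105, ep(109) → 214
combine de(120), 214 → 334
Maximum depth reached is 3.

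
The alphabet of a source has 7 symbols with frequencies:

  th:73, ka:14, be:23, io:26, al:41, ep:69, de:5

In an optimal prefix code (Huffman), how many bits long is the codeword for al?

3

Repeatedly merge the two smallest:
combine de(5), ka(14) → 19
combine 19, be(23) → 42
combine io(26), al(41) → 67
combine 42, 67 → 109
combine ep(69), th(73) → 142
combine 109, 142 → 251
The subtree containing al is merged 3 times, so code length = 3.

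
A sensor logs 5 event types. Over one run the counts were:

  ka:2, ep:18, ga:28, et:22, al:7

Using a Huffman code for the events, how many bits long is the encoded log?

Greedily combine the two least-frequent nodes:
combine ka(2), al(7) → 9
combine 9, ep(18) → 27
combine et(22), 27 → 49
combine ga(28), 49 → 77
Total encoded bits = sum of merged weights = 9 + 27 + 49 + 77 = 162.

162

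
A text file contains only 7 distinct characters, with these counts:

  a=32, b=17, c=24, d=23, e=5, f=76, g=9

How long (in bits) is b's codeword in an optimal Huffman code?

Repeatedly merge the two smallest:
combine e(5), g(9) → 14
combine 14, b(17) → 31
combine d(23), c(24) → 47
combine 31, a(32) → 63
combine 47, 63 → 110
combine f(76), 110 → 186
b's leaf is at depth 4, giving a 4-bit codeword.

4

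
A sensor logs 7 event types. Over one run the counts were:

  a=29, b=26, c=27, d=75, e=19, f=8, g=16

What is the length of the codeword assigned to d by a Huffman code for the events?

Huffman merges, smallest pair first:
f(8) + g(16) → 24
e(19) + 24 → 43
b(26) + c(27) → 53
a(29) + 43 → 72
53 + 72 → 125
d(75) + 125 → 200
d sits one level below the root: a 1-bit codeword.

1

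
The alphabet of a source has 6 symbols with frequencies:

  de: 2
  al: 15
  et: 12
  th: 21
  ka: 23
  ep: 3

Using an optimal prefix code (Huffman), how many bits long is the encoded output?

174

Build the Huffman tree bottom-up:
de(2) + ep(3) → 5
5 + et(12) → 17
al(15) + 17 → 32
th(21) + ka(23) → 44
32 + 44 → 76
Each symbol's bit-cost is frequency × depth; summing gives 174 bits (equivalently 5 + 17 + 32 + 44 + 76).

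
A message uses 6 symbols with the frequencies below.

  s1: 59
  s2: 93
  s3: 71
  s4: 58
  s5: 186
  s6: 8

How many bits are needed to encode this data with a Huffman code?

Merge the two smallest weights repeatedly:
combine s6(8), s4(58) → 66
combine s1(59), 66 → 125
combine s3(71), s2(93) → 164
combine 125, 164 → 289
combine s5(186), 289 → 475
Each symbol's bit-cost is frequency × depth; summing gives 1119 bits (equivalently 66 + 125 + 164 + 289 + 475).

1119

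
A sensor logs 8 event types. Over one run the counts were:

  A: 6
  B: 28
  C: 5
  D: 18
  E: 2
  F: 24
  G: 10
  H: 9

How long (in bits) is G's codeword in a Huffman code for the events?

3

Repeatedly merge the two smallest:
E(2) + C(5) → 7
A(6) + 7 → 13
H(9) + G(10) → 19
13 + D(18) → 31
19 + F(24) → 43
B(28) + 31 → 59
43 + 59 → 102
G sits 3 levels below the root, so its codeword is 3 bits.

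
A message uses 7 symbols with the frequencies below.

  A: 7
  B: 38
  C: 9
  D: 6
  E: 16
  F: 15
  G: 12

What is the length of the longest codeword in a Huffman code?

Merge the two lowest-weight nodes at each step:
merge D(6) and A(7): 13
merge C(9) and G(12): 21
merge 13 and F(15): 28
merge E(16) and 21: 37
merge 28 and 37: 65
merge B(38) and 65: 103
The rarest symbols sit at the bottom; the longest codeword is 4 bits.

4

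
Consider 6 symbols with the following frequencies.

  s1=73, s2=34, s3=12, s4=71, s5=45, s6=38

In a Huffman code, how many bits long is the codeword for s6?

Huffman merges, smallest pair first:
s3(12) + s2(34) → 46
s6(38) + s5(45) → 83
46 + s4(71) → 117
s1(73) + 83 → 156
117 + 156 → 273
s6 sits 3 levels below the root, so its codeword is 3 bits.

3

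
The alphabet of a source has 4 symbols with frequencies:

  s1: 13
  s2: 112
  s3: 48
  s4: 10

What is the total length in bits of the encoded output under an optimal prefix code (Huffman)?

Merge the two smallest weights repeatedly:
combine s4(10), s1(13) → 23
combine 23, s3(48) → 71
combine 71, s2(112) → 183
Each symbol's bit-cost is frequency × depth; summing gives 277 bits (equivalently 23 + 71 + 183).

277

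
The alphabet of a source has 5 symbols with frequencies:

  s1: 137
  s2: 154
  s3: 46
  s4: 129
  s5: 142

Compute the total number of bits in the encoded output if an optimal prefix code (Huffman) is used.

Build the Huffman tree bottom-up:
s3(46) + s4(129) → 175
s1(137) + s5(142) → 279
s2(154) + 175 → 329
279 + 329 → 608
The encoded length is the sum of every internal node's weight: 175 + 279 + 329 + 608 = 1391 bits.

1391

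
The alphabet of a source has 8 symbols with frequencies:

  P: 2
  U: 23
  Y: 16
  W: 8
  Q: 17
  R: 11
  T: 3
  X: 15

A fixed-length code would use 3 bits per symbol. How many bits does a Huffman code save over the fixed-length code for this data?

Fixed-length: 3 bits × 95 symbols = 285 bits.
Huffman merges:
combine P(2), T(3) → 5
combine 5, W(8) → 13
combine R(11), 13 → 24
combine X(15), Y(16) → 31
combine Q(17), U(23) → 40
combine 24, 31 → 55
combine 40, 55 → 95
Huffman total = 5 + 13 + 24 + 31 + 40 + 55 + 95 = 263 bits.
Saving = 285 − 263 = 22 bits.

22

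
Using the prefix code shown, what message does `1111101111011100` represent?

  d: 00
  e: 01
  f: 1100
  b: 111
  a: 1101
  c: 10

babef

Read left to right; each codeword is recognised as soon as it completes (prefix code):
  111→b | 1101→a | 111→b | 01→e | 1100→f
Decoded message: babef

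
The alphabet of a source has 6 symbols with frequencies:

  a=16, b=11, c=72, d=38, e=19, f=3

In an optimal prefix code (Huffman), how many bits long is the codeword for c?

1

Repeatedly merge the two smallest:
merge f(3) and b(11): 14
merge 14 and a(16): 30
merge e(19) and 30: 49
merge d(38) and 49: 87
merge c(72) and 87: 159
c is a child of the root — depth 1, so its codeword is a single bit.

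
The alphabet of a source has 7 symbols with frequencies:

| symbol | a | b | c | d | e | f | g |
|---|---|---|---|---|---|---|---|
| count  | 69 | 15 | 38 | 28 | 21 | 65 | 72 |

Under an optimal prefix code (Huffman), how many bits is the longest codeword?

5

Merge the two lowest-weight nodes at each step:
merge b(15) and e(21): 36
merge d(28) and 36: 64
merge c(38) and 64: 102
merge f(65) and a(69): 134
merge g(72) and 102: 174
merge 134 and 174: 308
The first pair merged (b, e) ends up deepest, at depth 5.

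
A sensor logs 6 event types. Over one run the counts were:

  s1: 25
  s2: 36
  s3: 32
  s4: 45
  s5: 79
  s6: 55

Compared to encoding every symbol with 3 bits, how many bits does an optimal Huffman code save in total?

134

Fixed-length: 3 bits × 272 symbols = 816 bits.
Huffman merges:
s1(25) + s3(32) → 57
s2(36) + s4(45) → 81
s6(55) + 57 → 112
s5(79) + 81 → 160
112 + 160 → 272
Huffman total = 57 + 81 + 112 + 160 + 272 = 682 bits.
Saving = 816 − 682 = 134 bits.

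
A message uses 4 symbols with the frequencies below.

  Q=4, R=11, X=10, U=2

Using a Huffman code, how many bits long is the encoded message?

Merge the two smallest weights repeatedly:
U(2) + Q(4) → 6
6 + X(10) → 16
R(11) + 16 → 27
The encoded length is the sum of every internal node's weight: 6 + 16 + 27 = 49 bits.

49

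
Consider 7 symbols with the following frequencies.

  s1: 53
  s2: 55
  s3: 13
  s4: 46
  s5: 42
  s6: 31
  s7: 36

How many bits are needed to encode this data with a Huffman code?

Greedily combine the two least-frequent nodes:
combine s3(13), s6(31) → 44
combine s7(36), s5(42) → 78
combine 44, s4(46) → 90
combine s1(53), s2(55) → 108
combine 78, 90 → 168
combine 108, 168 → 276
The encoded length is the sum of every internal node's weight: 44 + 78 + 90 + 108 + 168 + 276 = 764 bits.

764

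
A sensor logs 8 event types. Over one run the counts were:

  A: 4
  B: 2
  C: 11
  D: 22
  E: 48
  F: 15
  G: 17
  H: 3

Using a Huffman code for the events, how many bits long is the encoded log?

Greedily combine the two least-frequent nodes:
B(2) + H(3) → 5
A(4) + 5 → 9
9 + C(11) → 20
F(15) + G(17) → 32
20 + D(22) → 42
32 + 42 → 74
E(48) + 74 → 122
Each symbol's bit-cost is frequency × depth; summing gives 304 bits (equivalently 5 + 9 + 20 + 32 + 42 + 74 + 122).

304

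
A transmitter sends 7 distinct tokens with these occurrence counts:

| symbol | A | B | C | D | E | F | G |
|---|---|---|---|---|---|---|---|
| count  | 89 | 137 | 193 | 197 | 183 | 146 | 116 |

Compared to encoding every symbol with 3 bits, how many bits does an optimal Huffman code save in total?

197

Fixed-length: 3 bits × 1061 symbols = 3183 bits.
Huffman merges:
A(89) + G(116) → 205
B(137) + F(146) → 283
E(183) + C(193) → 376
D(197) + 205 → 402
283 + 376 → 659
402 + 659 → 1061
Huffman total = 205 + 283 + 376 + 402 + 659 + 1061 = 2986 bits.
Saving = 3183 − 2986 = 197 bits.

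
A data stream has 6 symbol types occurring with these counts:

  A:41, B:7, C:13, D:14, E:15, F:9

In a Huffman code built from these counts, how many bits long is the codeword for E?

3

Repeatedly merge the two smallest:
merge B(7) and F(9): 16
merge C(13) and D(14): 27
merge E(15) and 16: 31
merge 27 and 31: 58
merge A(41) and 58: 99
E's leaf is at depth 3, giving a 3-bit codeword.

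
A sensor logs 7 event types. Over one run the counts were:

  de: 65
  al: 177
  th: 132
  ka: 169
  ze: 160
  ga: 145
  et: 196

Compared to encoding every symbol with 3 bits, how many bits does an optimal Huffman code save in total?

196

Fixed-length: 3 bits × 1044 symbols = 3132 bits.
Huffman merges:
combine de(65), th(132) → 197
combine ga(145), ze(160) → 305
combine ka(169), al(177) → 346
combine et(196), 197 → 393
combine 305, 346 → 651
combine 393, 651 → 1044
Huffman total = 197 + 305 + 346 + 393 + 651 + 1044 = 2936 bits.
Saving = 3132 − 2936 = 196 bits.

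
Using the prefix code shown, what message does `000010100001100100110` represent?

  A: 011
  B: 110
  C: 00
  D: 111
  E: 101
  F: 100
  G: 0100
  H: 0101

CCECCBGB

Read left to right; each codeword is recognised as soon as it completes (prefix code):
  00→C | 00→C | 101→E | 00→C | 00→C | 110→B | 0100→G | 110→B
Decoded message: CCECCBGB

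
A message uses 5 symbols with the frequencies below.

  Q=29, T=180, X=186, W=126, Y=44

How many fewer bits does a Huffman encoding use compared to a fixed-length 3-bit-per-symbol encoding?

Fixed-length: 3 bits × 565 symbols = 1695 bits.
Huffman merges:
merge Q(29) and Y(44): 73
merge 73 and W(126): 199
merge T(180) and X(186): 366
merge 199 and 366: 565
Huffman total = 73 + 199 + 366 + 565 = 1203 bits.
Saving = 1695 − 1203 = 492 bits.

492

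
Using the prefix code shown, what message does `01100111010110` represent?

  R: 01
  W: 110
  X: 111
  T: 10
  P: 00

RTRWTW

Read left to right; each codeword is recognised as soon as it completes (prefix code):
  01→R | 10→T | 01→R | 110→W | 10→T | 110→W
Decoded message: RTRWTW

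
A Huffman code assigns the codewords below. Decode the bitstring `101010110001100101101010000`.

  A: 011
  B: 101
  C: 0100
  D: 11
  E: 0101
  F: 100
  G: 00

Read left to right; each codeword is recognised as soon as it completes (prefix code):
  101→B | 0101→E | 100→F | 011→A | 00→G | 101→B | 101→B | 0100→C | 00→G
Decoded message: BEFAGBBCG

BEFAGBBCG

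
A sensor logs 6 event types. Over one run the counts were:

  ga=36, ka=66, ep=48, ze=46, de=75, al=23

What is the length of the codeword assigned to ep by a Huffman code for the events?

Build the tree from the bottom:
merge al(23) and ga(36): 59
merge ze(46) and ep(48): 94
merge 59 and ka(66): 125
merge de(75) and 94: 169
merge 125 and 169: 294
The subtree containing ep is merged 3 times, so code length = 3.

3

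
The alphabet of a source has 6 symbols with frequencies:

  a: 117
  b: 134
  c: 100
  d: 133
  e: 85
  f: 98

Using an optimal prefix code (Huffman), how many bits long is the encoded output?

Greedily combine the two least-frequent nodes:
e(85) + f(98) → 183
c(100) + a(117) → 217
d(133) + b(134) → 267
183 + 217 → 400
267 + 400 → 667
Each symbol's bit-cost is frequency × depth; summing gives 1734 bits (equivalently 183 + 217 + 267 + 400 + 667).

1734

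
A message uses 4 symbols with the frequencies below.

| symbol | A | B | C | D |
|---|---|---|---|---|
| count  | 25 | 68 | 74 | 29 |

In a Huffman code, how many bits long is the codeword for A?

Repeatedly merge the two smallest:
A(25) + D(29) → 54
54 + B(68) → 122
C(74) + 122 → 196
A sits 3 levels below the root, so its codeword is 3 bits.

3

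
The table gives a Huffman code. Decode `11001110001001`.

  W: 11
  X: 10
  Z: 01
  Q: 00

WQWXQXZ

Read left to right; each codeword is recognised as soon as it completes (prefix code):
  11→W | 00→Q | 11→W | 10→X | 00→Q | 10→X | 01→Z
Decoded message: WQWXQXZ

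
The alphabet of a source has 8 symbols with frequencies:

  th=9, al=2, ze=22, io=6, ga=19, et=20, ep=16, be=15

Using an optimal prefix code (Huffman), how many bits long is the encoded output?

Greedily combine the two least-frequent nodes:
merge al(2) and io(6): 8
merge 8 and th(9): 17
merge be(15) and ep(16): 31
merge 17 and ga(19): 36
merge et(20) and ze(22): 42
merge 31 and 36: 67
merge 42 and 67: 109
Total encoded bits = sum of merged weights = 8 + 17 + 31 + 36 + 42 + 67 + 109 = 310.

310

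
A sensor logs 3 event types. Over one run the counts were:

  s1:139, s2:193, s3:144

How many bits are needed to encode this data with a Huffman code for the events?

Merge the two smallest weights repeatedly:
merge s1(139) and s3(144): 283
merge s2(193) and 283: 476
The encoded length is the sum of every internal node's weight: 283 + 476 = 759 bits.

759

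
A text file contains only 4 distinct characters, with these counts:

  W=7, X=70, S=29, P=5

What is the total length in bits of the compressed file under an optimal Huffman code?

164

Merge the two smallest weights repeatedly:
combine P(5), W(7) → 12
combine 12, S(29) → 41
combine 41, X(70) → 111
The encoded length is the sum of every internal node's weight: 12 + 41 + 111 = 164 bits.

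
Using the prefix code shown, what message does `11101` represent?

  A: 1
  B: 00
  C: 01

Read left to right; each codeword is recognised as soon as it completes (prefix code):
  1→A | 1→A | 1→A | 01→C
Decoded message: AAAC

AAAC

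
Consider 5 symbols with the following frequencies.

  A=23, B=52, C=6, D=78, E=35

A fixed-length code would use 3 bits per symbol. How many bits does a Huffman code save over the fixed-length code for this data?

179

Fixed-length: 3 bits × 194 symbols = 582 bits.
Huffman merges:
combine C(6), A(23) → 29
combine 29, E(35) → 64
combine B(52), 64 → 116
combine D(78), 116 → 194
Huffman total = 29 + 64 + 116 + 194 = 403 bits.
Saving = 582 − 403 = 179 bits.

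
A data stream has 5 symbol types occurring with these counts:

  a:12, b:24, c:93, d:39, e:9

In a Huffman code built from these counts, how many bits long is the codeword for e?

Huffman merges, smallest pair first:
merge e(9) and a(12): 21
merge 21 and b(24): 45
merge d(39) and 45: 84
merge 84 and c(93): 177
e's leaf is at depth 4, giving a 4-bit codeword.

4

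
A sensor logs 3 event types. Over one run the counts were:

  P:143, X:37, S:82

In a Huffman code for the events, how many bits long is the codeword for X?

2

Build the tree from the bottom:
combine X(37), S(82) → 119
combine 119, P(143) → 262
The subtree containing X is merged 2 times, so code length = 2.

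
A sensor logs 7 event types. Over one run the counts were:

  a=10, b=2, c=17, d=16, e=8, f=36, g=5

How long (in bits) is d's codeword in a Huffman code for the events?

Huffman merges, smallest pair first:
b(2) + g(5) → 7
7 + e(8) → 15
a(10) + 15 → 25
d(16) + c(17) → 33
25 + 33 → 58
f(36) + 58 → 94
d sits 3 levels below the root, so its codeword is 3 bits.

3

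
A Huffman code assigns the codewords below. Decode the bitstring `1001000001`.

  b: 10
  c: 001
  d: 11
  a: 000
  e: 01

Read left to right; each codeword is recognised as soon as it completes (prefix code):
  10→b | 01→e | 000→a | 001→c
Decoded message: beac

beac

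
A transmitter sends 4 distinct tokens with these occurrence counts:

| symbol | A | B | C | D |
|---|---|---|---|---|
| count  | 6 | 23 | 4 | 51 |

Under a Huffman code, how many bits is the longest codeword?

3

Merge the two lowest-weight nodes at each step:
merge C(4) and A(6): 10
merge 10 and B(23): 33
merge 33 and D(51): 84
Maximum depth reached is 3.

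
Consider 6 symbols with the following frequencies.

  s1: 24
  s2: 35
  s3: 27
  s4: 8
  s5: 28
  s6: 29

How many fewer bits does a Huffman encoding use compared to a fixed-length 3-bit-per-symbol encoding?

64

Fixed-length: 3 bits × 151 symbols = 453 bits.
Huffman merges:
merge s4(8) and s1(24): 32
merge s3(27) and s5(28): 55
merge s6(29) and 32: 61
merge s2(35) and 55: 90
merge 61 and 90: 151
Huffman total = 32 + 55 + 61 + 90 + 151 = 389 bits.
Saving = 453 − 389 = 64 bits.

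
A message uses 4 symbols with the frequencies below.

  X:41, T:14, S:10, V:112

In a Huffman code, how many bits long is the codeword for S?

3

Repeatedly merge the two smallest:
S(10) + T(14) → 24
24 + X(41) → 65
65 + V(112) → 177
The subtree containing S is merged 3 times, so code length = 3.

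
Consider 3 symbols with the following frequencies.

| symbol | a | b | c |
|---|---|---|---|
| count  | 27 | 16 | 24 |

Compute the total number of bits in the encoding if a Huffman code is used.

Build the Huffman tree bottom-up:
merge b(16) and c(24): 40
merge a(27) and 40: 67
Each symbol's bit-cost is frequency × depth; summing gives 107 bits (equivalently 40 + 67).

107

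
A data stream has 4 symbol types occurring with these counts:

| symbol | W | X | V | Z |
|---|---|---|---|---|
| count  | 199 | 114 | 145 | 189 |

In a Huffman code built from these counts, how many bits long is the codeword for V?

2

Huffman merges, smallest pair first:
X(114) + V(145) → 259
Z(189) + W(199) → 388
259 + 388 → 647
V's leaf is at depth 2, giving a 2-bit codeword.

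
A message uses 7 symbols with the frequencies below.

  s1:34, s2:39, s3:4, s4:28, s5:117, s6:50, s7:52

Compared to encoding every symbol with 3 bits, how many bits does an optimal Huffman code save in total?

137

Fixed-length: 3 bits × 324 symbols = 972 bits.
Huffman merges:
combine s3(4), s4(28) → 32
combine 32, s1(34) → 66
combine s2(39), s6(50) → 89
combine s7(52), 66 → 118
combine 89, s5(117) → 206
combine 118, 206 → 324
Huffman total = 32 + 66 + 89 + 118 + 206 + 324 = 835 bits.
Saving = 972 − 835 = 137 bits.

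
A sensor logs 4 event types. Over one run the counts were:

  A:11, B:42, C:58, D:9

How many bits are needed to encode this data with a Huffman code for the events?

202

Build the Huffman tree bottom-up:
merge D(9) and A(11): 20
merge 20 and B(42): 62
merge C(58) and 62: 120
The encoded length is the sum of every internal node's weight: 20 + 62 + 120 = 202 bits.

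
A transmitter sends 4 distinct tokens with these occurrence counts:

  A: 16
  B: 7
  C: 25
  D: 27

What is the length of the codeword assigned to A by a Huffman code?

Repeatedly merge the two smallest:
B(7) + A(16) → 23
23 + C(25) → 48
D(27) + 48 → 75
The subtree containing A is merged 3 times, so code length = 3.

3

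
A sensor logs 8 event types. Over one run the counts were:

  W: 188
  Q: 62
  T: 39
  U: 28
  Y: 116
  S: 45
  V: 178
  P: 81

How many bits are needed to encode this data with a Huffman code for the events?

2019

Merge the two smallest weights repeatedly:
merge U(28) and T(39): 67
merge S(45) and Q(62): 107
merge 67 and P(81): 148
merge 107 and Y(116): 223
merge 148 and V(178): 326
merge W(188) and 223: 411
merge 326 and 411: 737
Each symbol's bit-cost is frequency × depth; summing gives 2019 bits (equivalently 67 + 107 + 148 + 223 + 326 + 411 + 737).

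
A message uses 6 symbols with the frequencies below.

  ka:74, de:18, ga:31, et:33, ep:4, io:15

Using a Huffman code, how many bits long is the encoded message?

396

Merge the two smallest weights repeatedly:
combine ep(4), io(15) → 19
combine de(18), 19 → 37
combine ga(31), et(33) → 64
combine 37, 64 → 101
combine ka(74), 101 → 175
The encoded length is the sum of every internal node's weight: 19 + 37 + 64 + 101 + 175 = 396 bits.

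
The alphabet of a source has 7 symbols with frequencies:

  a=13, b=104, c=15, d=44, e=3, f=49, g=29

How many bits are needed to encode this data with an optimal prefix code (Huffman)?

610

Greedily combine the two least-frequent nodes:
e(3) + a(13) → 16
c(15) + 16 → 31
g(29) + 31 → 60
d(44) + f(49) → 93
60 + 93 → 153
b(104) + 153 → 257
Total encoded bits = sum of merged weights = 16 + 31 + 60 + 93 + 153 + 257 = 610.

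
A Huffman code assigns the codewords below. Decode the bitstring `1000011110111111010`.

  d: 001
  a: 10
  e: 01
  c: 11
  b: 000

Read left to right; each codeword is recognised as soon as it completes (prefix code):
  10→a | 000→b | 11→c | 11→c | 01→e | 11→c | 11→c | 10→a | 10→a
Decoded message: abcceccaa

abcceccaa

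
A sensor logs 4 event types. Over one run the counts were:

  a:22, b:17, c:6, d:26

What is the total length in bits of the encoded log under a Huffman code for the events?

139

Build the Huffman tree bottom-up:
combine c(6), b(17) → 23
combine a(22), 23 → 45
combine d(26), 45 → 71
The encoded length is the sum of every internal node's weight: 23 + 45 + 71 = 139 bits.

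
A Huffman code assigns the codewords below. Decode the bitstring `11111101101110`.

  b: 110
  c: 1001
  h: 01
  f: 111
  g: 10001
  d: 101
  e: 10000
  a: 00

Read left to right; each codeword is recognised as soon as it completes (prefix code):
  111→f | 111→f | 01→h | 101→d | 110→b
Decoded message: ffhdb

ffhdb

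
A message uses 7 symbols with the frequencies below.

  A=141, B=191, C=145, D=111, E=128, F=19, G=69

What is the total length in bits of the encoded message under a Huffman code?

Greedily combine the two least-frequent nodes:
merge F(19) and G(69): 88
merge 88 and D(111): 199
merge E(128) and A(141): 269
merge C(145) and B(191): 336
merge 199 and 269: 468
merge 336 and 468: 804
Each symbol's bit-cost is frequency × depth; summing gives 2164 bits (equivalently 88 + 199 + 269 + 336 + 468 + 804).

2164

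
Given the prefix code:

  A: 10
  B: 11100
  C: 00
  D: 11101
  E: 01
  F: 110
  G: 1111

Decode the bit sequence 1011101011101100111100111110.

Read left to right; each codeword is recognised as soon as it completes (prefix code):
  10→A | 11101→D | 01→E | 110→F | 110→F | 01→E | 11100→B | 1111→G | 10→A
Decoded message: ADEFFEBGA

ADEFFEBGA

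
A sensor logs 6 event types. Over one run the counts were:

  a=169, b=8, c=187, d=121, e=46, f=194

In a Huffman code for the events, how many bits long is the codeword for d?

Huffman merges, smallest pair first:
merge b(8) and e(46): 54
merge 54 and d(121): 175
merge a(169) and 175: 344
merge c(187) and f(194): 381
merge 344 and 381: 725
d sits 3 levels below the root, so its codeword is 3 bits.

3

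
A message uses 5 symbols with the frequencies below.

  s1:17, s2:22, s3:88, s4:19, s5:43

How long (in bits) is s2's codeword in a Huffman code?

Repeatedly merge the two smallest:
combine s1(17), s4(19) → 36
combine s2(22), 36 → 58
combine s5(43), 58 → 101
combine s3(88), 101 → 189
s2 sits 3 levels below the root, so its codeword is 3 bits.

3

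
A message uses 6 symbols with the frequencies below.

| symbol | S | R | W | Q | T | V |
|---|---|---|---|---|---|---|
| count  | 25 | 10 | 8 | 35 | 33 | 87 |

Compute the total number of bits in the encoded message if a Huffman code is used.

438

Greedily combine the two least-frequent nodes:
merge W(8) and R(10): 18
merge 18 and S(25): 43
merge T(33) and Q(35): 68
merge 43 and 68: 111
merge V(87) and 111: 198
Each symbol's bit-cost is frequency × depth; summing gives 438 bits (equivalently 18 + 43 + 68 + 111 + 198).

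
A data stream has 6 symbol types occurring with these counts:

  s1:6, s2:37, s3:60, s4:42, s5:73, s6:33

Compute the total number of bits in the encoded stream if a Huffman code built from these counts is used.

Build the Huffman tree bottom-up:
s1(6) + s6(33) → 39
s2(37) + 39 → 76
s4(42) + s3(60) → 102
s5(73) + 76 → 149
102 + 149 → 251
Each symbol's bit-cost is frequency × depth; summing gives 617 bits (equivalently 39 + 76 + 102 + 149 + 251).

617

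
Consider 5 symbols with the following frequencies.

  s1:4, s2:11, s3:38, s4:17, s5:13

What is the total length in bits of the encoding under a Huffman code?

171

Greedily combine the two least-frequent nodes:
merge s1(4) and s2(11): 15
merge s5(13) and 15: 28
merge s4(17) and 28: 45
merge s3(38) and 45: 83
Total encoded bits = sum of merged weights = 15 + 28 + 45 + 83 = 171.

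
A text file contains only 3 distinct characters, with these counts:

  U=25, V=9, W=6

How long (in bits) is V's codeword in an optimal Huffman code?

Huffman merges, smallest pair first:
combine W(6), V(9) → 15
combine 15, U(25) → 40
The subtree containing V is merged 2 times, so code length = 2.

2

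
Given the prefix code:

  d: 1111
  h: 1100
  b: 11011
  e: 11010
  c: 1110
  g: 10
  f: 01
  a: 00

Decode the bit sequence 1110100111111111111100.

Read left to right; each codeword is recognised as soon as it completes (prefix code):
  1110→c | 10→g | 01→f | 1111→d | 1111→d | 1111→d | 00→a
Decoded message: cgfddda

cgfddda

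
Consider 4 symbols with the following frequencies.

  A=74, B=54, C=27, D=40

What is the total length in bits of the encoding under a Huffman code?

383

Build the Huffman tree bottom-up:
combine C(27), D(40) → 67
combine B(54), 67 → 121
combine A(74), 121 → 195
The encoded length is the sum of every internal node's weight: 67 + 121 + 195 = 383 bits.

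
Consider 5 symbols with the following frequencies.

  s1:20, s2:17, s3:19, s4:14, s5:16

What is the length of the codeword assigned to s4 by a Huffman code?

Repeatedly merge the two smallest:
merge s4(14) and s5(16): 30
merge s2(17) and s3(19): 36
merge s1(20) and 30: 50
merge 36 and 50: 86
s4's leaf is at depth 3, giving a 3-bit codeword.

3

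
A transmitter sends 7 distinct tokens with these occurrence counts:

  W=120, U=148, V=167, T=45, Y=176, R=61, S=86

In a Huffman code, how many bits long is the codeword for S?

Build the tree from the bottom:
combine T(45), R(61) → 106
combine S(86), 106 → 192
combine W(120), U(148) → 268
combine V(167), Y(176) → 343
combine 192, 268 → 460
combine 343, 460 → 803
The subtree containing S is merged 3 times, so code length = 3.

3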